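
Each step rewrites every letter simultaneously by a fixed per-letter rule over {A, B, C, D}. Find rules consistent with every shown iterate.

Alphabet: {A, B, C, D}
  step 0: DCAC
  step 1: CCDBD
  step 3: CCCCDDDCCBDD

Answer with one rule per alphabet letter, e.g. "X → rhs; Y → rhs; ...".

A->B, B->CDA, C->D, D->CC

  step 0 ⇒ step 1: DCAC ⇒ CC·D·B·D
    A ↦ B
    C ↦ D
    D ↦ CC
    B ↦ CDA  (constrained at step 1)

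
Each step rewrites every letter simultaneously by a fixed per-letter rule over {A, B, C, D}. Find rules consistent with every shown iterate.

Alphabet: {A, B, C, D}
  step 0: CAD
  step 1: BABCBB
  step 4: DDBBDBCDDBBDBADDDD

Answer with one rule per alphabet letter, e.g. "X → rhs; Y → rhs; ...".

A->BC, B->D, C->BA, D->BB

  step 0 ⇒ step 1: CAD ⇒ BA·BC·BB
    A ↦ BC
    C ↦ BA
    D ↦ BB
    B ↦ D  (constrained at step 1)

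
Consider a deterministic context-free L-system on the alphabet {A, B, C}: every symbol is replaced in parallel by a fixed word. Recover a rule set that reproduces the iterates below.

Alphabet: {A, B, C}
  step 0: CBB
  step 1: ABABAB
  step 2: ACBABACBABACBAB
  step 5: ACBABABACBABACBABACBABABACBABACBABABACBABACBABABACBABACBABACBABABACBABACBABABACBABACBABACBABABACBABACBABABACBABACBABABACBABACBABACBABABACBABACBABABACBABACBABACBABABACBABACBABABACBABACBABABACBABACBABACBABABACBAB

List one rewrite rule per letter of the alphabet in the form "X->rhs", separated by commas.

A->ACB, B->AB, C->AB

  step 1 ⇒ step 2: ABABAB ⇒ ACB·AB·ACB·AB·ACB·AB
    A ↦ ACB
    B ↦ AB
  step 0 ⇒ step 1: CBB ⇒ AB·AB·AB
    C ↦ AB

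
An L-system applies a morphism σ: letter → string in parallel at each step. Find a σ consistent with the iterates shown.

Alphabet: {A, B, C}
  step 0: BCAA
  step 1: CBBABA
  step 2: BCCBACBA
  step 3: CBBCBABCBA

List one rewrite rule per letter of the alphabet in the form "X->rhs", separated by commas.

  step 2 ⇒ step 3: BCCBACBA ⇒ C·B·B·C·BA·B·C·BA
    A ↦ BA
    B ↦ C
    C ↦ B

A->BA, B->C, C->B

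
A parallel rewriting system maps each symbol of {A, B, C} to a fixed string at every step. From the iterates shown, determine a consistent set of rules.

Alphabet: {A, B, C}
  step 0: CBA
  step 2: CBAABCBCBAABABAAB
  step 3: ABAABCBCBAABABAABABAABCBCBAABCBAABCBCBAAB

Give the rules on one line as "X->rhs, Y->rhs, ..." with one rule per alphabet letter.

  step 2 ⇒ step 3: CBAABCBCBAABABAAB ⇒ AB·AAB·CB·CB·AAB·AB·AAB·AB·AAB·CB·CB·AAB·CB·AAB·CB·CB·AAB
    A ↦ CB
    B ↦ AAB
    C ↦ AB

A->CB, B->AAB, C->AB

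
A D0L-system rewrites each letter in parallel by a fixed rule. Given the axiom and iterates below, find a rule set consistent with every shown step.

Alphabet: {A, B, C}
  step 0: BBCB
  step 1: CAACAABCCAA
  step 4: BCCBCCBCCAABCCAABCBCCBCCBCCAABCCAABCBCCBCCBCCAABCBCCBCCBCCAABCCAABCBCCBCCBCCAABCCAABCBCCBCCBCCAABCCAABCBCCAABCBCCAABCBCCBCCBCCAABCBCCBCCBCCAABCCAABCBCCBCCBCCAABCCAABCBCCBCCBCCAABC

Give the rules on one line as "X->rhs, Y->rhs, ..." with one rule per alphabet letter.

A->CBC, B->CAA, C->BC

  step 0 ⇒ step 1: BBCB ⇒ CAA·CAA·BC·CAA
    B ↦ CAA
    C ↦ BC
    A ↦ CBC  (constrained at step 1)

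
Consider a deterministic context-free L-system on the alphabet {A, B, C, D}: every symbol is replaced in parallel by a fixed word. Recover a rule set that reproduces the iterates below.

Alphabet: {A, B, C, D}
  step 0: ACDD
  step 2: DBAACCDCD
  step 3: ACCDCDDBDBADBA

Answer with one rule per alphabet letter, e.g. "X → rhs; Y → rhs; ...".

  step 2 ⇒ step 3: DBAACCDCD ⇒ A·C·CD·CD·DB·DB·A·DB·A
    A ↦ CD
    B ↦ C
    C ↦ DB
    D ↦ A

A->CD, B->C, C->DB, D->A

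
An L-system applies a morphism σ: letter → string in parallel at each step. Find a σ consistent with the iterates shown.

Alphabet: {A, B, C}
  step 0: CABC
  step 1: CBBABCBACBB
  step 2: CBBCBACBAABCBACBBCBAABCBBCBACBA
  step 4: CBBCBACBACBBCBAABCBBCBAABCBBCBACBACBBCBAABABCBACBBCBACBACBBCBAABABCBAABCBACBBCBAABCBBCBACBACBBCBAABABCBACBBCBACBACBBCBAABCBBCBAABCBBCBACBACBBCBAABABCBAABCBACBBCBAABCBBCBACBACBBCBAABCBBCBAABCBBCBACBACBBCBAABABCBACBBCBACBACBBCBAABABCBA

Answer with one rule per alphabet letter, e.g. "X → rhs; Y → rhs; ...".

A->AB, B->CBA, C->CBB

  step 1 ⇒ step 2: CBBABCBACBB ⇒ CBB·CBA·CBA·AB·CBA·CBB·CBA·AB·CBB·CBA·CBA
    A ↦ AB
    B ↦ CBA
    C ↦ CBB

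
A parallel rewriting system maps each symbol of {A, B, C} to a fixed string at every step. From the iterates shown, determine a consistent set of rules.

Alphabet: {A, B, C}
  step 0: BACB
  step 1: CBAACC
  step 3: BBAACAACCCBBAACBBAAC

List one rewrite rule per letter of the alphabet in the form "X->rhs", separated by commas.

  step 0 ⇒ step 1: BACB ⇒ C·B·AAC·C
    A ↦ B
    B ↦ C
    C ↦ AAC

A->B, B->C, C->AAC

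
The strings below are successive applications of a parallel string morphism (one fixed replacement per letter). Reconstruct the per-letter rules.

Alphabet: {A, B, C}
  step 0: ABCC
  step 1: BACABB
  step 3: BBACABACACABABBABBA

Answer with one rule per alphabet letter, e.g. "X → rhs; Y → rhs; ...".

A->BA, B->CA, C->B

  step 0 ⇒ step 1: ABCC ⇒ BA·CA·B·B
    A ↦ BA
    B ↦ CA
    C ↦ B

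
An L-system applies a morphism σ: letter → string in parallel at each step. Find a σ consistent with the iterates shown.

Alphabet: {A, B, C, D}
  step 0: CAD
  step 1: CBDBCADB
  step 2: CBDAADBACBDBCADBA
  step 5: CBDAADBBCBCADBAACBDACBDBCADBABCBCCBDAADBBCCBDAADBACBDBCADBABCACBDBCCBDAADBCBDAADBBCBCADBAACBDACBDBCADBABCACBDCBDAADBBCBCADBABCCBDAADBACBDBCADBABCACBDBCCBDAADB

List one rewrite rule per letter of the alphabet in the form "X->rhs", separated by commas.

A->BC, B->A, C->CBD, D->ADB

  step 1 ⇒ step 2: CBDBCADB ⇒ CBD·A·ADB·A·CBD·BC·ADB·A
    A ↦ BC
    B ↦ A
    C ↦ CBD
    D ↦ ADB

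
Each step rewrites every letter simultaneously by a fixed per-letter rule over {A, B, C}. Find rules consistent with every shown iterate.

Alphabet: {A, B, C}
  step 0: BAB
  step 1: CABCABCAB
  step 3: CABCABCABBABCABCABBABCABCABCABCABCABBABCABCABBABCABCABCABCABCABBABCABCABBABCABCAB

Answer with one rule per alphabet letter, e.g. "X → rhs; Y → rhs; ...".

  step 0 ⇒ step 1: BAB ⇒ CAB·CAB·CAB
    A ↦ CAB
    B ↦ CAB
    C ↦ BAB  (constrained at step 1)

A->CAB, B->CAB, C->BAB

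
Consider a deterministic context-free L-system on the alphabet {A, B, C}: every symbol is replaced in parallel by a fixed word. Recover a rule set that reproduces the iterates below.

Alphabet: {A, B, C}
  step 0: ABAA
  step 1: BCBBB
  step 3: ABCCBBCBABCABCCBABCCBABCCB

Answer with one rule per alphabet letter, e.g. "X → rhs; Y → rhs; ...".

  step 0 ⇒ step 1: ABAA ⇒ B·CB·B·B
    A ↦ B
    B ↦ CB
    C ↦ ABC  (constrained at step 1)

A->B, B->CB, C->ABC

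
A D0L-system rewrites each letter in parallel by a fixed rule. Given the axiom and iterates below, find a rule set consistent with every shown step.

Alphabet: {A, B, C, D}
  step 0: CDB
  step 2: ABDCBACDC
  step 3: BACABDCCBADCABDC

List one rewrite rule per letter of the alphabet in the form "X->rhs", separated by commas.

  step 2 ⇒ step 3: ABDCBACDC ⇒ BA·C·AB·DC·C·BA·DC·AB·DC
    A ↦ BA
    B ↦ C
    C ↦ DC
    D ↦ AB

A->BA, B->C, C->DC, D->AB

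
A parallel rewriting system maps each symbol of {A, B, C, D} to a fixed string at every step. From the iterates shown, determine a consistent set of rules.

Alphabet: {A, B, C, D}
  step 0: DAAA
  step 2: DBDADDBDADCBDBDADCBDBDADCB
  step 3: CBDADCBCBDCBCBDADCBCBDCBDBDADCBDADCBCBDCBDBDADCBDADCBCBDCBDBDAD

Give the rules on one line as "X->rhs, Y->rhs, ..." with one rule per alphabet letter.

  step 2 ⇒ step 3: DBDADDBDADCBDBDADCBDBDADCB ⇒ CB·DAD·CB·CBD·CB·CB·DAD·CB·CBD·CB·DB·DAD·CB·DAD·CB·CBD·CB·DB·DAD·CB·DAD·CB·CBD·CB·DB·DAD
    A ↦ CBD
    B ↦ DAD
    C ↦ DB
    D ↦ CB

A->CBD, B->DAD, C->DB, D->CB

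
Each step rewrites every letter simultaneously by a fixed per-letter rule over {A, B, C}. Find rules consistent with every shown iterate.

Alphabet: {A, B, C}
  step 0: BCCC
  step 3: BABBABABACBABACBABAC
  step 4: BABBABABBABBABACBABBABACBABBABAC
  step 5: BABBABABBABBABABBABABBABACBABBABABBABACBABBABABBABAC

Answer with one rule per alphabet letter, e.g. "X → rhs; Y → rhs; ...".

  step 4 ⇒ step 5: BABBABABBABBABACBABBABACBABBABAC ⇒ BA·B·BA·BA·B·BA·B·BA·BA·B·BA·BA·B·BA·B·AC·BA·B·BA·BA·B·BA·B·AC·BA·B·BA·BA·B·BA·B·AC
    A ↦ B
    B ↦ BA
    C ↦ AC

A->B, B->BA, C->AC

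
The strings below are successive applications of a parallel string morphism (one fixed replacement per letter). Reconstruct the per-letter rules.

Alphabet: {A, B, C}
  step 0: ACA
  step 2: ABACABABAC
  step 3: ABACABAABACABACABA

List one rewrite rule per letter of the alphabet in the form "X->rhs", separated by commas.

  step 2 ⇒ step 3: ABACABABAC ⇒ AB·AC·AB·A·AB·AC·AB·AC·AB·A
    A ↦ AB
    B ↦ AC
    C ↦ A

A->AB, B->AC, C->A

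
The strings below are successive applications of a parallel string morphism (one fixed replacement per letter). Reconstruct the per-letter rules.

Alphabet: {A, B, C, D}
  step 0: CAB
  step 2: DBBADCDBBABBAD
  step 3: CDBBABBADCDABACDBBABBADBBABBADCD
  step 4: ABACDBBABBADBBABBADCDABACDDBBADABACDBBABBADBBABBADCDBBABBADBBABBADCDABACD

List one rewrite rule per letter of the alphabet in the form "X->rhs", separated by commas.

  step 3 ⇒ step 4: CDBBABBADCDABACDBBABBADBBABBADCD ⇒ ABA·CD·BBA·BBA·D·BBA·BBA·D·CD·ABA·CD·D·BBA·D·ABA·CD·BBA·BBA·D·BBA·BBA·D·CD·BBA·BBA·D·BBA·BBA·D·CD·ABA·CD
    A ↦ D
    B ↦ BBA
    C ↦ ABA
    D ↦ CD

A->D, B->BBA, C->ABA, D->CD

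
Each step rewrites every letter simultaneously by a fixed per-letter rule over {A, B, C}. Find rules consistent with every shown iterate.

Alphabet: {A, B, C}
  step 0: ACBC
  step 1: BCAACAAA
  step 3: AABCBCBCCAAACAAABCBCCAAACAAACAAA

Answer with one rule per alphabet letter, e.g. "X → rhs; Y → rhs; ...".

  step 0 ⇒ step 1: ACBC ⇒ BC·AA·CA·AA
    A ↦ BC
    B ↦ CA
    C ↦ AA

A->BC, B->CA, C->AA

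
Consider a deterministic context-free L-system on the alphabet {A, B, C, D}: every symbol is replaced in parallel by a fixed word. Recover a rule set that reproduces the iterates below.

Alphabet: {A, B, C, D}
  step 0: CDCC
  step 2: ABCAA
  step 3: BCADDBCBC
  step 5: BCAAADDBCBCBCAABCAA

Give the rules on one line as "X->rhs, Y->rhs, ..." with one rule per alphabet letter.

  step 2 ⇒ step 3: ABCAA ⇒ BC·AD·D·BC·BC
    A ↦ BC
    B ↦ AD
    C ↦ D
    D ↦ A  (constrained at step 0)

A->BC, B->AD, C->D, D->A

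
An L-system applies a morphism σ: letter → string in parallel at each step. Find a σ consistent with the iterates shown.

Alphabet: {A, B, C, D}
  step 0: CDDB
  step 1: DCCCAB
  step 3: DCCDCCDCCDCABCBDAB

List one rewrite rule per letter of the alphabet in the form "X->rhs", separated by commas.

A->BD, B->AB, C->DC, D->C

  step 0 ⇒ step 1: CDDB ⇒ DC·C·C·AB
    B ↦ AB
    C ↦ DC
    D ↦ C
    A ↦ BD  (constrained at step 1)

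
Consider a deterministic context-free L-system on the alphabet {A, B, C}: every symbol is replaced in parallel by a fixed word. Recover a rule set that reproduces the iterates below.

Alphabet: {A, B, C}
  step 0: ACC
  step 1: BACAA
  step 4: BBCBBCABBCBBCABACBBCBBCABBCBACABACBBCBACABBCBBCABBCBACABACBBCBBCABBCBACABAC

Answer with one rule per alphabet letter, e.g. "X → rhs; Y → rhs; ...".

  step 0 ⇒ step 1: ACC ⇒ BAC·A·A
    A ↦ BAC
    C ↦ A
    B ↦ BBC  (constrained at step 1)

A->BAC, B->BBC, C->A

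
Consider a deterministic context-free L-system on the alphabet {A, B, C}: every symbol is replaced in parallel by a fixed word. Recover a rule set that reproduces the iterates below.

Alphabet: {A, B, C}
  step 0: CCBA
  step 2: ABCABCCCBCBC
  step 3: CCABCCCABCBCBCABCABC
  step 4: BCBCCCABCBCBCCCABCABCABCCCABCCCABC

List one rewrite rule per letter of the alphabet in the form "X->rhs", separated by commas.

  step 3 ⇒ step 4: CCABCCCABCBCBCABCABC ⇒ BC·BC·CC·A·BC·BC·BC·CC·A·BC·A·BC·A·BC·CC·A·BC·CC·A·BC
    A ↦ CC
    B ↦ A
    C ↦ BC

A->CC, B->A, C->BC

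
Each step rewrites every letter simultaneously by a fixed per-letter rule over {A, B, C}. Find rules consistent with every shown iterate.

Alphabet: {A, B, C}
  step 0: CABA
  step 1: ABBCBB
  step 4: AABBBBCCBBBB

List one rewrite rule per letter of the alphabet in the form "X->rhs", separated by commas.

  step 0 ⇒ step 1: CABA ⇒ A·BB·C·BB
    A ↦ BB
    B ↦ C
    C ↦ A

A->BB, B->C, C->A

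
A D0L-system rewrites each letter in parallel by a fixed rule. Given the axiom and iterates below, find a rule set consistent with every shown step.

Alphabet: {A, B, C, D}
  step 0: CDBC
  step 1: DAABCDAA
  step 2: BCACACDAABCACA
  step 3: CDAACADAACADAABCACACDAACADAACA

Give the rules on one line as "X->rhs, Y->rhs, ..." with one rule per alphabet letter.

  step 2 ⇒ step 3: BCACACDAABCACA ⇒ C·DAA·CA·DAA·CA·DAA·B·CA·CA·C·DAA·CA·DAA·CA
    A ↦ CA
    B ↦ C
    C ↦ DAA
    D ↦ B

A->CA, B->C, C->DAA, D->B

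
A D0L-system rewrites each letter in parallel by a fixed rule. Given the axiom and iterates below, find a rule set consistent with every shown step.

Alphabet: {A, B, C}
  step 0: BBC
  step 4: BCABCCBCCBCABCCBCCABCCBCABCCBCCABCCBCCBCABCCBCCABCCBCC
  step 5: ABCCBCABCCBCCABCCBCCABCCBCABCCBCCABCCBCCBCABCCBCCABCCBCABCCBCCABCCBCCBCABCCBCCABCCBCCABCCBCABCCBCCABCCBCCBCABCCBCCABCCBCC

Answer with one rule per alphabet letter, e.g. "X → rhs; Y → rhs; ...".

  step 4 ⇒ step 5: BCABCCBCCBCABCCBCCABCCBCABCCBCCABCCBCCBCABCCBCCABCCBCC ⇒ A·BCC·BC·A·BCC·BCC·A·BCC·BCC·A·BCC·BC·A·BCC·BCC·A·BCC·BCC·BC·A·BCC·BCC·A·BCC·BC·A·BCC·BCC·A·BCC·BCC·BC·A·BCC·BCC·A·BCC·BCC·A·BCC·BC·A·BCC·BCC·A·BCC·BCC·BC·A·BCC·BCC·A·BCC·BCC
    A ↦ BC
    B ↦ A
    C ↦ BCC

A->BC, B->A, C->BCC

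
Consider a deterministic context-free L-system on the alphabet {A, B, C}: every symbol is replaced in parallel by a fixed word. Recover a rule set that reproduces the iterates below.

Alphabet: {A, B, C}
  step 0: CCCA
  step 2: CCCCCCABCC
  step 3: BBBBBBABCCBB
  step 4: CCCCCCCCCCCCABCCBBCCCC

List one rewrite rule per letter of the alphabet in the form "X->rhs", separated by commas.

  step 3 ⇒ step 4: BBBBBBABCCBB ⇒ CC·CC·CC·CC·CC·CC·AB·CC·B·B·CC·CC
    A ↦ AB
    B ↦ CC
    C ↦ B

A->AB, B->CC, C->B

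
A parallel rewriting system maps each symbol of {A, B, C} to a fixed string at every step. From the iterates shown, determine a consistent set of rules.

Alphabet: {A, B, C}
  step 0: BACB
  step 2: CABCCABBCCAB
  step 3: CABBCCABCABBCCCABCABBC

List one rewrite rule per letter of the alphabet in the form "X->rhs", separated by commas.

A->B, B->C, C->CAB

  step 2 ⇒ step 3: CABCCABBCCAB ⇒ CAB·B·C·CAB·CAB·B·C·C·CAB·CAB·B·C
    A ↦ B
    B ↦ C
    C ↦ CAB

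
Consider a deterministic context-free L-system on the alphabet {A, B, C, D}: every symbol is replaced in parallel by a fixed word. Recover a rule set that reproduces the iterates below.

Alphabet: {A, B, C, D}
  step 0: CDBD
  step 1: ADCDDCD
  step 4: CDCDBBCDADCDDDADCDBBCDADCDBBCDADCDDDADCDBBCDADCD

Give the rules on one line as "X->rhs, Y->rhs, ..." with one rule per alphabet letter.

A->BB, B->D, C->AD, D->CD

  step 0 ⇒ step 1: CDBD ⇒ AD·CD·D·CD
    B ↦ D
    C ↦ AD
    D ↦ CD
    A ↦ BB  (constrained at step 1)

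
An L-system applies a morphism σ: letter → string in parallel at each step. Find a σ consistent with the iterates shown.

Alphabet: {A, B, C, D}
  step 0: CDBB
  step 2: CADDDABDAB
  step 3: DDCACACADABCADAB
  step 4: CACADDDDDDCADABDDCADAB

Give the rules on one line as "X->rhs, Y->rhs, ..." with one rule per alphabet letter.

A->D, B->AB, C->D, D->CA

  step 3 ⇒ step 4: DDCACACADABCADAB ⇒ CA·CA·D·D·D·D·D·D·CA·D·AB·D·D·CA·D·AB
    A ↦ D
    B ↦ AB
    C ↦ D
    D ↦ CA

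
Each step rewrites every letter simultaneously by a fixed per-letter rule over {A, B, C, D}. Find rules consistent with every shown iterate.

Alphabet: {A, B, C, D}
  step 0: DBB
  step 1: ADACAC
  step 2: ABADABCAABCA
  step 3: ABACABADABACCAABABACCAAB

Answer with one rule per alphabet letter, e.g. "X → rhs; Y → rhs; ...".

A->AB, B->AC, C->CA, D->AD

  step 2 ⇒ step 3: ABADABCAABCA ⇒ AB·AC·AB·AD·AB·AC·CA·AB·AB·AC·CA·AB
    A ↦ AB
    B ↦ AC
    C ↦ CA
    D ↦ AD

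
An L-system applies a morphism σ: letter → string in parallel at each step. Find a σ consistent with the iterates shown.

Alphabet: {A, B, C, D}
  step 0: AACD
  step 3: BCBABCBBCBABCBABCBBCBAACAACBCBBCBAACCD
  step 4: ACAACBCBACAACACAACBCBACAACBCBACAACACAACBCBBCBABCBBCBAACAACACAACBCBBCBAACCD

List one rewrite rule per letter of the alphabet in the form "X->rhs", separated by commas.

  step 3 ⇒ step 4: BCBABCBBCBABCBABCBBCBAACAACBCBBCBAACCD ⇒ AC·A·AC·BCB·AC·A·AC·AC·A·AC·BCB·AC·A·AC·BCB·AC·A·AC·AC·A·AC·BCB·BCB·A·BCB·BCB·A·AC·A·AC·AC·A·AC·BCB·BCB·A·A·CCD
    A ↦ BCB
    B ↦ AC
    C ↦ A
    D ↦ CCD

A->BCB, B->AC, C->A, D->CCD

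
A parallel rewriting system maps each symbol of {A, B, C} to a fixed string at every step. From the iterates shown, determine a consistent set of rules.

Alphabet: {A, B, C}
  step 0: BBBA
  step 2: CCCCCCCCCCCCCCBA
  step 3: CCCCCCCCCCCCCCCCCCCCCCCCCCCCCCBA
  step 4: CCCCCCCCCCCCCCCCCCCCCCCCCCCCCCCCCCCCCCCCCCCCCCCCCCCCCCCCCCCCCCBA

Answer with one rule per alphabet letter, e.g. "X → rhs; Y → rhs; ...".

  step 3 ⇒ step 4: CCCCCCCCCCCCCCCCCCCCCCCCCCCCCCBA ⇒ CC·CC·CC·CC·CC·CC·CC·CC·CC·CC·CC·CC·CC·CC·CC·CC·CC·CC·CC·CC·CC·CC·CC·CC·CC·CC·CC·CC·CC·CC·CC·BA
    A ↦ BA
    B ↦ CC
    C ↦ CC

A->BA, B->CC, C->CC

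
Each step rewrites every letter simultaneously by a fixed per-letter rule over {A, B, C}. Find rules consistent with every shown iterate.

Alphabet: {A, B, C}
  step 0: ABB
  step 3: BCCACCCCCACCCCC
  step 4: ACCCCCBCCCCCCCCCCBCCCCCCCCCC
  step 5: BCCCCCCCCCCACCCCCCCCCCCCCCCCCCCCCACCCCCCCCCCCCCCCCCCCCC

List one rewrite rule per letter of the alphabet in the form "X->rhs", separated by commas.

  step 4 ⇒ step 5: ACCCCCBCCCCCCCCCCBCCCCCCCCCC ⇒ B·CC·CC·CC·CC·CC·AC·CC·CC·CC·CC·CC·CC·CC·CC·CC·CC·AC·CC·CC·CC·CC·CC·CC·CC·CC·CC·CC
    A ↦ B
    B ↦ AC
    C ↦ CC

A->B, B->AC, C->CC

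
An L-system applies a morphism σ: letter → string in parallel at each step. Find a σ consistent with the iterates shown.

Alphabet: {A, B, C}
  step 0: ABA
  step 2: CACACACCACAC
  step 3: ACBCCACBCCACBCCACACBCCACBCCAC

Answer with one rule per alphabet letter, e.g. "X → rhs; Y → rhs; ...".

  step 2 ⇒ step 3: CACACACCACAC ⇒ AC·BCC·AC·BCC·AC·BCC·AC·AC·BCC·AC·BCC·AC
    A ↦ BCC
    C ↦ AC
    B ↦ C  (constrained at step 0)

A->BCC, B->C, C->AC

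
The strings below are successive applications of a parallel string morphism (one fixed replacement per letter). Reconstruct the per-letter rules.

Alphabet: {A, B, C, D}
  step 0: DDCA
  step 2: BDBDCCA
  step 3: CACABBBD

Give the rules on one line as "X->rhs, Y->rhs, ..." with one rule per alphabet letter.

A->BD, B->C, C->B, D->A

  step 2 ⇒ step 3: BDBDCCA ⇒ C·A·C·A·B·B·BD
    A ↦ BD
    B ↦ C
    C ↦ B
    D ↦ A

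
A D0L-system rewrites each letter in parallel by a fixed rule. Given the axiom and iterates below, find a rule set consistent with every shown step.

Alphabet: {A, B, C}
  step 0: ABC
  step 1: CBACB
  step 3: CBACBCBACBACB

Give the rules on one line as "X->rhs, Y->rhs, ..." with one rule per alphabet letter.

A->CB, B->A, C->CB

  step 0 ⇒ step 1: ABC ⇒ CB·A·CB
    A ↦ CB
    B ↦ A
    C ↦ CB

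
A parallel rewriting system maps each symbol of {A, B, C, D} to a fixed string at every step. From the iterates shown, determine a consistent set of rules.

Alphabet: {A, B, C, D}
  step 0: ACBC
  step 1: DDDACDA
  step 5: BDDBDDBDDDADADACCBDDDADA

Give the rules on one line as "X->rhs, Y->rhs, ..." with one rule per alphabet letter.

  step 0 ⇒ step 1: ACBC ⇒ DD·DA·C·DA
    A ↦ DD
    B ↦ C
    C ↦ DA
    D ↦ B  (constrained at step 1)

A->DD, B->C, C->DA, D->B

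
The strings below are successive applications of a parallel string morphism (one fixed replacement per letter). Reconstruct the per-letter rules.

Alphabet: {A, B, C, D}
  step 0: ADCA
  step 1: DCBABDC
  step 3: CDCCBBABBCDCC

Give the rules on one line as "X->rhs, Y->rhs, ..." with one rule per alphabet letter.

  step 0 ⇒ step 1: ADCA ⇒ DC·BA·B·DC
    A ↦ DC
    C ↦ B
    D ↦ BA
    B ↦ C  (constrained at step 1)

A->DC, B->C, C->B, D->BA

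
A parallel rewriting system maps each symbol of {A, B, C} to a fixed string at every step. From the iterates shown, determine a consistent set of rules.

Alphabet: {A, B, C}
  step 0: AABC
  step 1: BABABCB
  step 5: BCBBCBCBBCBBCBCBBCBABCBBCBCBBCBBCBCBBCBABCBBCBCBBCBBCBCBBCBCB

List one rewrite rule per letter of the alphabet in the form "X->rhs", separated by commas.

  step 0 ⇒ step 1: AABC ⇒ BA·BA·BC·B
    A ↦ BA
    B ↦ BC
    C ↦ B

A->BA, B->BC, C->B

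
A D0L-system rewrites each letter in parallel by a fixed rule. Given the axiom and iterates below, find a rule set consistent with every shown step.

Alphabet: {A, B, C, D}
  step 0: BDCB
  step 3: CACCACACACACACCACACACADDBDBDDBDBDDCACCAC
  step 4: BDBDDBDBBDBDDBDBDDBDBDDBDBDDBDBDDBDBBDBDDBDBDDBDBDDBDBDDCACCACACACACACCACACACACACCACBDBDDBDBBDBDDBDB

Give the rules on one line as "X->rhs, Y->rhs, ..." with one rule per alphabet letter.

A->DD, B->A, C->BDB, D->CAC

  step 3 ⇒ step 4: CACCACACACACACCACACACADDBDBDDBDBDDCACCAC ⇒ BDB·DD·BDB·BDB·DD·BDB·DD·BDB·DD·BDB·DD·BDB·DD·BDB·BDB·DD·BDB·DD·BDB·DD·BDB·DD·CAC·CAC·A·CAC·A·CAC·CAC·A·CAC·A·CAC·CAC·BDB·DD·BDB·BDB·DD·BDB
    A ↦ DD
    B ↦ A
    C ↦ BDB
    D ↦ CAC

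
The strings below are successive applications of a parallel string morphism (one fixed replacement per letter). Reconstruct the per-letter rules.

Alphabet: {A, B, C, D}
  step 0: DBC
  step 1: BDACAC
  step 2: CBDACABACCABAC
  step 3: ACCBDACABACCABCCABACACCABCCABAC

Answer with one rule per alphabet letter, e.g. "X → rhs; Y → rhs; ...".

A->CAB, B->C, C->AC, D->BDA

  step 2 ⇒ step 3: CBDACABACCABAC ⇒ AC·C·BDA·CAB·AC·CAB·C·CAB·AC·AC·CAB·C·CAB·AC
    A ↦ CAB
    B ↦ C
    C ↦ AC
    D ↦ BDA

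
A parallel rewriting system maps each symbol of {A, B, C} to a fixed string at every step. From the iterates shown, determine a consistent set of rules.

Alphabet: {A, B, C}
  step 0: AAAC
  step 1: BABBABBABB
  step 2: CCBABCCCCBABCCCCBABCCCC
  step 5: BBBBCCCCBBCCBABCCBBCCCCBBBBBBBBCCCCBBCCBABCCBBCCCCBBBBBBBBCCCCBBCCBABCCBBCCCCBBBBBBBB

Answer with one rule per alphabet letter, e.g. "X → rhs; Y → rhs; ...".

  step 1 ⇒ step 2: BABBABBABB ⇒ CC·BAB·CC·CC·BAB·CC·CC·BAB·CC·CC
    A ↦ BAB
    B ↦ CC
  step 0 ⇒ step 1: AAAC ⇒ BAB·BAB·BAB·B
    C ↦ B

A->BAB, B->CC, C->B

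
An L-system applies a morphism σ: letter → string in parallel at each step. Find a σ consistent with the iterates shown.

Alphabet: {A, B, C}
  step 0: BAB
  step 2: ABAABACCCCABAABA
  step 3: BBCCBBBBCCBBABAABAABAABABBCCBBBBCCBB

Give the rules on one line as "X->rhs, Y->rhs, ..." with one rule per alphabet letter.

A->BB, B->CC, C->ABA

  step 2 ⇒ step 3: ABAABACCCCABAABA ⇒ BB·CC·BB·BB·CC·BB·ABA·ABA·ABA·ABA·BB·CC·BB·BB·CC·BB
    A ↦ BB
    B ↦ CC
    C ↦ ABA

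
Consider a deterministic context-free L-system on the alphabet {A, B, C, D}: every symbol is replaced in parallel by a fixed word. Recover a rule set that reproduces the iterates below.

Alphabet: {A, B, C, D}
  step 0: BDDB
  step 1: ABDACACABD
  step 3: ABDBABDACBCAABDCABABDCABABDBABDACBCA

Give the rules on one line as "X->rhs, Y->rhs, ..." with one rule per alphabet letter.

  step 0 ⇒ step 1: BDDB ⇒ ABD·AC·AC·ABD
    B ↦ ABD
    D ↦ AC
    A ↦ B  (constrained at step 1)
    C ↦ CA  (constrained at step 1)

A->B, B->ABD, C->CA, D->AC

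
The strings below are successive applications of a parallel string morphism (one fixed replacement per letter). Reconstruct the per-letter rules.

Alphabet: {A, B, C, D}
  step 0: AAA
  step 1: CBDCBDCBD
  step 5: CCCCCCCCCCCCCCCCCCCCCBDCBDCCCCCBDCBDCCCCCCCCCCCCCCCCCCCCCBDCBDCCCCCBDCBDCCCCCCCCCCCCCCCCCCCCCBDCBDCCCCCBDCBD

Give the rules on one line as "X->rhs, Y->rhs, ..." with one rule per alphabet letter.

A->CBD, B->A, C->CC, D->A

  step 0 ⇒ step 1: AAA ⇒ CBD·CBD·CBD
    A ↦ CBD
    B ↦ A  (constrained at step 1)
    C ↦ CC  (constrained at step 1)
    D ↦ A  (constrained at step 1)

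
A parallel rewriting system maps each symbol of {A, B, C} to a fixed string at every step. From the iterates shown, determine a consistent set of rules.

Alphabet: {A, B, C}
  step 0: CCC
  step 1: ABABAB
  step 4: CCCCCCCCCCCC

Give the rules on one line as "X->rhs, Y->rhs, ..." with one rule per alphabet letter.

A->C, B->C, C->AB

  step 0 ⇒ step 1: CCC ⇒ AB·AB·AB
    C ↦ AB
    A ↦ C  (constrained at step 1)
    B ↦ C  (constrained at step 1)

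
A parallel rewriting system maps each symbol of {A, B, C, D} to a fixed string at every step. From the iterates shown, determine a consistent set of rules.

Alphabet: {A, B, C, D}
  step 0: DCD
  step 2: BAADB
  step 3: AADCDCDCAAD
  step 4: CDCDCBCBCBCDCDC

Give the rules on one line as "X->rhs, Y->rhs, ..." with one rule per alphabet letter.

A->CD, B->AAD, C->B, D->C

  step 3 ⇒ step 4: AADCDCDCAAD ⇒ CD·CD·C·B·C·B·C·B·CD·CD·C
    A ↦ CD
    C ↦ B
    D ↦ C
  step 2 ⇒ step 3: BAADB ⇒ AAD·CD·CD·C·AAD
    B ↦ AAD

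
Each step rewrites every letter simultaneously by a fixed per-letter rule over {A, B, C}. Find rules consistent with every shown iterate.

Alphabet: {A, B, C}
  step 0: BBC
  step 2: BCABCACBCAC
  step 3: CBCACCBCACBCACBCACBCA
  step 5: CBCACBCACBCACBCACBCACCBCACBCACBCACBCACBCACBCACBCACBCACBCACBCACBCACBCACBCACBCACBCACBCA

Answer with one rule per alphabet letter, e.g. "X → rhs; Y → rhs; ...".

  step 2 ⇒ step 3: BCABCACBCAC ⇒ C·BCA·C·C·BCA·C·BCA·C·BCA·C·BCA
    A ↦ C
    B ↦ C
    C ↦ BCA

A->C, B->C, C->BCA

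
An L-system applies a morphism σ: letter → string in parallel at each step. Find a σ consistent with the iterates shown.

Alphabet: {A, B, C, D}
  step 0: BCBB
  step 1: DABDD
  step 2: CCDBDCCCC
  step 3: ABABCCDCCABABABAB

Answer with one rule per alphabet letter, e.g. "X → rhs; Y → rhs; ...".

A->DB, B->D, C->AB, D->CC

  step 2 ⇒ step 3: CCDBDCCCC ⇒ AB·AB·CC·D·CC·AB·AB·AB·AB
    B ↦ D
    C ↦ AB
    D ↦ CC
  step 1 ⇒ step 2: DABDD ⇒ CC·DB·D·CC·CC
    A ↦ DB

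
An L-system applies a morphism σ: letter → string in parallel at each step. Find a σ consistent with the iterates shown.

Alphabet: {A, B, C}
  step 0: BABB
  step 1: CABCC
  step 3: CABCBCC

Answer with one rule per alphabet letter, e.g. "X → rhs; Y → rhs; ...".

  step 0 ⇒ step 1: BABB ⇒ C·AB·C·C
    A ↦ AB
    B ↦ C
    C ↦ B  (constrained at step 1)

A->AB, B->C, C->B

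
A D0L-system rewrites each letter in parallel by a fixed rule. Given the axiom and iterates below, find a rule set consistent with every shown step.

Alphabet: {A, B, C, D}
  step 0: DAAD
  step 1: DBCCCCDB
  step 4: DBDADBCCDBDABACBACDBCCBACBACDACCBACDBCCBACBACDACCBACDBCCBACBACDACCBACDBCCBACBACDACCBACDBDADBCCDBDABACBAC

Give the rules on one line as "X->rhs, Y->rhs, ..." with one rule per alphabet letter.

  step 0 ⇒ step 1: DAAD ⇒ DB·CC·CC·DB
    A ↦ CC
    D ↦ DB
    B ↦ DA  (constrained at step 1)
    C ↦ BAC  (constrained at step 1)

A->CC, B->DA, C->BAC, D->DB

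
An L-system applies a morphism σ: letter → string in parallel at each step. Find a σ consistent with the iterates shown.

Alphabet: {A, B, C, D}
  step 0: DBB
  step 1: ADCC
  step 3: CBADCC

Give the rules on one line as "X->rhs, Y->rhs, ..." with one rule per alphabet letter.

A->B, B->C, C->B, D->AD

  step 0 ⇒ step 1: DBB ⇒ AD·C·C
    B ↦ C
    D ↦ AD
    A ↦ B  (constrained at step 1)
    C ↦ B  (constrained at step 1)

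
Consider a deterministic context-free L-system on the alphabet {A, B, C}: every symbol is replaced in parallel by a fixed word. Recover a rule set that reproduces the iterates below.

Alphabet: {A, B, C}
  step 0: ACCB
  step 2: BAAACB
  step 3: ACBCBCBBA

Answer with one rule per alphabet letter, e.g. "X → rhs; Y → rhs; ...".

  step 2 ⇒ step 3: BAAACB ⇒ A·CB·CB·CB·B·A
    A ↦ CB
    B ↦ A
    C ↦ B

A->CB, B->A, C->B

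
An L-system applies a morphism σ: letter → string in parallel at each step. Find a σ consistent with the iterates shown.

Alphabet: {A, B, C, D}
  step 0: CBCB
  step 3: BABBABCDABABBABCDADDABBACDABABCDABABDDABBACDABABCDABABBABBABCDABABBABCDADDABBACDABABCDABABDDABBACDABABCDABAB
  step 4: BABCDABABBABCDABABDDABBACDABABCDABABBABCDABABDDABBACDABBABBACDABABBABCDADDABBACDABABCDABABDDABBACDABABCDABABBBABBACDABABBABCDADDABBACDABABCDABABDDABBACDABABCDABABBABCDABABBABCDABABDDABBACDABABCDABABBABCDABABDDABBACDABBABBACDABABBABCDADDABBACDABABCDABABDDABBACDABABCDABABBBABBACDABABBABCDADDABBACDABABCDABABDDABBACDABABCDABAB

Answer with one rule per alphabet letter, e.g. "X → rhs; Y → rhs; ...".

  step 3 ⇒ step 4: BABBABCDABABBABCDADDABBACDABABCDABABDDABBACDABABCDABABBABBABCDABABBABCDADDABBACDABABCDABABDDABBACDABABCDABAB ⇒ BAB·CDA·BAB·BAB·CDA·BAB·DDA·BBA·CDA·BAB·CDA·BAB·BAB·CDA·BAB·DDA·BBA·CDA·BBA·BBA·CDA·BAB·BAB·CDA·DDA·BBA·CDA·BAB·CDA·BAB·DDA·BBA·CDA·BAB·CDA·BAB·BBA·BBA·CDA·BAB·BAB·CDA·DDA·BBA·CDA·BAB·CDA·BAB·DDA·BBA·CDA·BAB·CDA·BAB·BAB·CDA·BAB·BAB·CDA·BAB·DDA·BBA·CDA·BAB·CDA·BAB·BAB·CDA·BAB·DDA·BBA·CDA·BBA·BBA·CDA·BAB·BAB·CDA·DDA·BBA·CDA·BAB·CDA·BAB·DDA·BBA·CDA·BAB·CDA·BAB·BBA·BBA·CDA·BAB·BAB·CDA·DDA·BBA·CDA·BAB·CDA·BAB·DDA·BBA·CDA·BAB·CDA·BAB
    A ↦ CDA
    B ↦ BAB
    C ↦ DDA
    D ↦ BBA

A->CDA, B->BAB, C->DDA, D->BBA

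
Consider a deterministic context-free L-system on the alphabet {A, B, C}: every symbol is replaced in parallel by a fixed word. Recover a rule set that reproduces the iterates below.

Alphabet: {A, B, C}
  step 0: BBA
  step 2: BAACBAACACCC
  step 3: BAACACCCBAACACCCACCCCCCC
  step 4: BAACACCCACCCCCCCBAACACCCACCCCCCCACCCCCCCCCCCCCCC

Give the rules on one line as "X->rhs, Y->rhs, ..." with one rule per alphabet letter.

  step 3 ⇒ step 4: BAACACCCBAACACCCACCCCCCC ⇒ BA·AC·AC·CC·AC·CC·CC·CC·BA·AC·AC·CC·AC·CC·CC·CC·AC·CC·CC·CC·CC·CC·CC·CC
    A ↦ AC
    B ↦ BA
    C ↦ CC

A->AC, B->BA, C->CC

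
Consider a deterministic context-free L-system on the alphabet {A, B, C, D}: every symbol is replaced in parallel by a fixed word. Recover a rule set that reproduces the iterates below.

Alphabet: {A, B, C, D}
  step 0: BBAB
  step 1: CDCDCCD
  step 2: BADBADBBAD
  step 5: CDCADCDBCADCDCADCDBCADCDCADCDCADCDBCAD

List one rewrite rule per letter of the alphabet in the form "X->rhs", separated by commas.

A->C, B->CD, C->B, D->AD

  step 1 ⇒ step 2: CDCDCCD ⇒ B·AD·B·AD·B·B·AD
    C ↦ B
    D ↦ AD
  step 0 ⇒ step 1: BBAB ⇒ CD·CD·C·CD
    A ↦ C
  step 0 ⇒ step 1: BBAB ⇒ CD·CD·C·CD
    B ↦ CD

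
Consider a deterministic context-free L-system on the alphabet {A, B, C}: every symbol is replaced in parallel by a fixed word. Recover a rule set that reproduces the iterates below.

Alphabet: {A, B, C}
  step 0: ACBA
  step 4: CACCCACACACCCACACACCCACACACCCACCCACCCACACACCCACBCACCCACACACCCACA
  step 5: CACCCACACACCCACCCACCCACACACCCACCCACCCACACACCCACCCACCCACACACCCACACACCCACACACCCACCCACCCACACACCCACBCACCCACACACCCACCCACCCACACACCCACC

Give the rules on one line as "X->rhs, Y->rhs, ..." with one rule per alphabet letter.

A->CC, B->CB, C->CA

  step 4 ⇒ step 5: CACCCACACACCCACACACCCACACACCCACCCACCCACACACCCACBCACCCACACACCCACA ⇒ CA·CC·CA·CA·CA·CC·CA·CC·CA·CC·CA·CA·CA·CC·CA·CC·CA·CC·CA·CA·CA·CC·CA·CC·CA·CC·CA·CA·CA·CC·CA·CA·CA·CC·CA·CA·CA·CC·CA·CC·CA·CC·CA·CA·CA·CC·CA·CB·CA·CC·CA·CA·CA·CC·CA·CC·CA·CC·CA·CA·CA·CC·CA·CC
    A ↦ CC
    B ↦ CB
    C ↦ CA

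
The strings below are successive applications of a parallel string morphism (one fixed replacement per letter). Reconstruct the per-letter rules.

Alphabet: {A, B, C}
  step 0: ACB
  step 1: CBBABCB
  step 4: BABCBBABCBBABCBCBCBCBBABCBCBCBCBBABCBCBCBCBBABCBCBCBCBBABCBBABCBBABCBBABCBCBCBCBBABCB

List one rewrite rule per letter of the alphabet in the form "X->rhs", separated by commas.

  step 0 ⇒ step 1: ACB ⇒ CB·BAB·CB
    A ↦ CB
    B ↦ CB
    C ↦ BAB

A->CB, B->CB, C->BAB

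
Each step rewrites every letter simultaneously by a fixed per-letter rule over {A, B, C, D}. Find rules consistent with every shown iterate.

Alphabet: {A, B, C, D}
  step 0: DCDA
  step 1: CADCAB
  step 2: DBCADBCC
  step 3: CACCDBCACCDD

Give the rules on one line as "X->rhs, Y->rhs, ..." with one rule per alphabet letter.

A->B, B->CC, C->D, D->CA

  step 2 ⇒ step 3: DBCADBCC ⇒ CA·CC·D·B·CA·CC·D·D
    A ↦ B
    B ↦ CC
    C ↦ D
    D ↦ CA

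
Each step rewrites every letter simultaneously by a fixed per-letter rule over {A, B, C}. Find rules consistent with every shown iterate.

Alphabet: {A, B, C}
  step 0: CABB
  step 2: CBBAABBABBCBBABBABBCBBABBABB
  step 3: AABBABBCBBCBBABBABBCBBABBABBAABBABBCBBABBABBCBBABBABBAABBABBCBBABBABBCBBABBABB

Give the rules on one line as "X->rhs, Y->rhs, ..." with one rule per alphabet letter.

A->CBB, B->ABB, C->A

  step 2 ⇒ step 3: CBBAABBABBCBBABBABBCBBABBABB ⇒ A·ABB·ABB·CBB·CBB·ABB·ABB·CBB·ABB·ABB·A·ABB·ABB·CBB·ABB·ABB·CBB·ABB·ABB·A·ABB·ABB·CBB·ABB·ABB·CBB·ABB·ABB
    A ↦ CBB
    B ↦ ABB
    C ↦ A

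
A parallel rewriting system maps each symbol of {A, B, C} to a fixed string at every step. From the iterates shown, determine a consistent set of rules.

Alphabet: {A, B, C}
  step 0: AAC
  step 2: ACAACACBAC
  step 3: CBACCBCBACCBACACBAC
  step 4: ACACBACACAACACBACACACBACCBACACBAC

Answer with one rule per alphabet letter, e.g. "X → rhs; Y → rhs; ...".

A->CB, B->A, C->AC

  step 3 ⇒ step 4: CBACCBCBACCBACACBAC ⇒ AC·A·CB·AC·AC·A·AC·A·CB·AC·AC·A·CB·AC·CB·AC·A·CB·AC
    A ↦ CB
    B ↦ A
    C ↦ AC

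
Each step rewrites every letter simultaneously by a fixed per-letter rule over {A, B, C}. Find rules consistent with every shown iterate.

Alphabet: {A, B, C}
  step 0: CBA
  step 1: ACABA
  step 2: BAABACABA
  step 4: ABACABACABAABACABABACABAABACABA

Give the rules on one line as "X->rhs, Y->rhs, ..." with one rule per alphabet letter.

  step 1 ⇒ step 2: ACABA ⇒ BA·A·BA·CA·BA
    A ↦ BA
    B ↦ CA
    C ↦ A

A->BA, B->CA, C->A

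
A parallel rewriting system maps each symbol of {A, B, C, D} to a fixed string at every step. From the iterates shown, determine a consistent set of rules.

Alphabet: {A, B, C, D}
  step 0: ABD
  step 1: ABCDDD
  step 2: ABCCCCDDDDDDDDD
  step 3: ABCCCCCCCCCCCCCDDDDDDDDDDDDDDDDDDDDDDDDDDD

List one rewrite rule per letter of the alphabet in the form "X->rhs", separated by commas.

A->AB, B->C, C->CCC, D->DDD

  step 2 ⇒ step 3: ABCCCCDDDDDDDDD ⇒ AB·C·CCC·CCC·CCC·CCC·DDD·DDD·DDD·DDD·DDD·DDD·DDD·DDD·DDD
    A ↦ AB
    B ↦ C
    C ↦ CCC
    D ↦ DDD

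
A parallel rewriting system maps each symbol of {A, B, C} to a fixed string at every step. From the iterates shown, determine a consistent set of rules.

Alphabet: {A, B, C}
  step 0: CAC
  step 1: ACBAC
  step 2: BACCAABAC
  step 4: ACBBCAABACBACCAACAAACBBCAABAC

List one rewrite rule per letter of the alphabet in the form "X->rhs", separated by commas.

  step 1 ⇒ step 2: ACBAC ⇒ B·AC·CAA·B·AC
    A ↦ B
    B ↦ CAA
    C ↦ AC

A->B, B->CAA, C->AC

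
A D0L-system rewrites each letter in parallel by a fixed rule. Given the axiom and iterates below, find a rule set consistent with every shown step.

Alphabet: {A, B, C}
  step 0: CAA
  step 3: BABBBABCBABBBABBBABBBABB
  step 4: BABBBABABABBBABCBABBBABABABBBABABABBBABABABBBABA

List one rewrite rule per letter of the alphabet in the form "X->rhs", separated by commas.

  step 3 ⇒ step 4: BABBBABCBABBBABBBABBBABB ⇒ BA·BB·BA·BA·BA·BB·BA·BC·BA·BB·BA·BA·BA·BB·BA·BA·BA·BB·BA·BA·BA·BB·BA·BA
    A ↦ BB
    B ↦ BA
    C ↦ BC

A->BB, B->BA, C->BC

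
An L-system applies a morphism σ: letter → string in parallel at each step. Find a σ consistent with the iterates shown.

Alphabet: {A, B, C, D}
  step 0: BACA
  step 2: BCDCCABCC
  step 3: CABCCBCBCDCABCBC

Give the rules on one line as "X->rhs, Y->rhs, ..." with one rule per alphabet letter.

A->D, B->CA, C->BC, D->C

  step 2 ⇒ step 3: BCDCCABCC ⇒ CA·BC·C·BC·BC·D·CA·BC·BC
    A ↦ D
    B ↦ CA
    C ↦ BC
    D ↦ C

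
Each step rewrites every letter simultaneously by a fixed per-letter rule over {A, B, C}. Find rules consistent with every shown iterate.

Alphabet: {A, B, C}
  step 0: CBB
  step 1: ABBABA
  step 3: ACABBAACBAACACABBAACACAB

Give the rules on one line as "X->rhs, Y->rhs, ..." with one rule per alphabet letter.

  step 0 ⇒ step 1: CBB ⇒ AB·BA·BA
    B ↦ BA
    C ↦ AB
    A ↦ AC  (constrained at step 1)

A->AC, B->BA, C->AB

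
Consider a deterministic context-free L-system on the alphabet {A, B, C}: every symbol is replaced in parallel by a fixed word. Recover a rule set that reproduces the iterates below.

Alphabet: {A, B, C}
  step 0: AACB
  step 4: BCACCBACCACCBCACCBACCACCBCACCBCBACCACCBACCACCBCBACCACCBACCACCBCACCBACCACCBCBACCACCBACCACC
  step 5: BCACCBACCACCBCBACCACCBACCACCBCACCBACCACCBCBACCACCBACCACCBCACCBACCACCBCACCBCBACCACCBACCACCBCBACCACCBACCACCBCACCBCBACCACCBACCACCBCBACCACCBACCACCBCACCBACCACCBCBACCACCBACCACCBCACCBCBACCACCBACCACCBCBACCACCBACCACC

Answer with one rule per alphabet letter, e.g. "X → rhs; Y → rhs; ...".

  step 4 ⇒ step 5: BCACCBACCACCBCACCBACCACCBCACCBCBACCACCBACCACCBCBACCACCBACCACCBCACCBACCACCBCBACCACCBACCACC ⇒ BC·ACC·B·ACC·ACC·BC·B·ACC·ACC·B·ACC·ACC·BC·ACC·B·ACC·ACC·BC·B·ACC·ACC·B·ACC·ACC·BC·ACC·B·ACC·ACC·BC·ACC·BC·B·ACC·ACC·B·ACC·ACC·BC·B·ACC·ACC·B·ACC·ACC·BC·ACC·BC·B·ACC·ACC·B·ACC·ACC·BC·B·ACC·ACC·B·ACC·ACC·BC·ACC·B·ACC·ACC·BC·B·ACC·ACC·B·ACC·ACC·BC·ACC·BC·B·ACC·ACC·B·ACC·ACC·BC·B·ACC·ACC·B·ACC·ACC
    A ↦ B
    B ↦ BC
    C ↦ ACC

A->B, B->BC, C->ACC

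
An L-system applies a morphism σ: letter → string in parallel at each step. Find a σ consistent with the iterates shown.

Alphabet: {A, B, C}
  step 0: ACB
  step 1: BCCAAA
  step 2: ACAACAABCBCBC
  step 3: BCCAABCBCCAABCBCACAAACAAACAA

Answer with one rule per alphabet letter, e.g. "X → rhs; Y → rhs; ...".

  step 2 ⇒ step 3: ACAACAABCBCBC ⇒ BC·CAA·BC·BC·CAA·BC·BC·A·CAA·A·CAA·A·CAA
    A ↦ BC
    B ↦ A
    C ↦ CAA

A->BC, B->A, C->CAA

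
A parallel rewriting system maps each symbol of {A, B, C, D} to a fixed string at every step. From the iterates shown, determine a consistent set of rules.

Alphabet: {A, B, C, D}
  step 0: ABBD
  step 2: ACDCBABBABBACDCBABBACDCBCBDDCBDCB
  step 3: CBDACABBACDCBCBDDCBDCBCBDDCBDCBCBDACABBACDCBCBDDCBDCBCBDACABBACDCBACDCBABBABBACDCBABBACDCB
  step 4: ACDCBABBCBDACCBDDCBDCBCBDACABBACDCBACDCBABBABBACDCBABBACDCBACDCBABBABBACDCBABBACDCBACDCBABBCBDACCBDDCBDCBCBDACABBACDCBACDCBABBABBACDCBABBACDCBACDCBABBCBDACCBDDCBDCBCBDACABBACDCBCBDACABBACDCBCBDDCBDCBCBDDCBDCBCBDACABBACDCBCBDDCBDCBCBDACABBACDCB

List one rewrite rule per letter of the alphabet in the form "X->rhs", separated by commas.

  step 3 ⇒ step 4: CBDACABBACDCBCBDDCBDCBCBDDCBDCBCBDACABBACDCBCBDDCBDCBCBDACABBACDCBACDCBABBABBACDCBABBACDCB ⇒ AC·DCB·ABB·CBD·AC·CBD·DCB·DCB·CBD·AC·ABB·AC·DCB·AC·DCB·ABB·ABB·AC·DCB·ABB·AC·DCB·AC·DCB·ABB·ABB·AC·DCB·ABB·AC·DCB·AC·DCB·ABB·CBD·AC·CBD·DCB·DCB·CBD·AC·ABB·AC·DCB·AC·DCB·ABB·ABB·AC·DCB·ABB·AC·DCB·AC·DCB·ABB·CBD·AC·CBD·DCB·DCB·CBD·AC·ABB·AC·DCB·CBD·AC·ABB·AC·DCB·CBD·DCB·DCB·CBD·DCB·DCB·CBD·AC·ABB·AC·DCB·CBD·DCB·DCB·CBD·AC·ABB·AC·DCB
    A ↦ CBD
    B ↦ DCB
    C ↦ AC
    D ↦ ABB

A->CBD, B->DCB, C->AC, D->ABB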